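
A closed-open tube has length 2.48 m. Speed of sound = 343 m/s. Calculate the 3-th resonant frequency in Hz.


Given values:
  Tube type: closed-open, L = 2.48 m, c = 343 m/s, n = 3
Formula: f_n = (2n - 1) * c / (4 * L)
Compute 2n - 1 = 2*3 - 1 = 5
Compute 4 * L = 4 * 2.48 = 9.92
f = 5 * 343 / 9.92
f = 172.88

172.88 Hz


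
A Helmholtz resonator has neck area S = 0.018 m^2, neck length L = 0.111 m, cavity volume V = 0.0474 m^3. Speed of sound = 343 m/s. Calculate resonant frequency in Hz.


Given values:
  S = 0.018 m^2, L = 0.111 m, V = 0.0474 m^3, c = 343 m/s
Formula: f = (c / (2*pi)) * sqrt(S / (V * L))
Compute V * L = 0.0474 * 0.111 = 0.0052614
Compute S / (V * L) = 0.018 / 0.0052614 = 3.4211
Compute sqrt(3.4211) = 1.849622
Compute c / (2*pi) = 343 / 6.283185 = 54.590148
f = 54.590148 * 1.849622 = 100.97

100.97 Hz


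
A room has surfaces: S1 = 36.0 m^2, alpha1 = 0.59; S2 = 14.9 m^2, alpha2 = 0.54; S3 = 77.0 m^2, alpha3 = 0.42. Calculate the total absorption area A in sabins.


Given surfaces:
  Surface 1: 36.0 * 0.59 = 21.24
  Surface 2: 14.9 * 0.54 = 8.046
  Surface 3: 77.0 * 0.42 = 32.34
Formula: A = sum(Si * alpha_i)
A = 21.24 + 8.046 + 32.34
A = 61.63

61.63 sabins


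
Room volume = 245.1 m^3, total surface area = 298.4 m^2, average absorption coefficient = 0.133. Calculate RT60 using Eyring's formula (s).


Given values:
  V = 245.1 m^3, S = 298.4 m^2, alpha = 0.133
Formula: RT60 = 0.161 * V / (-S * ln(1 - alpha))
Compute ln(1 - 0.133) = ln(0.867) = -0.142716
Denominator: -298.4 * -0.142716 = 42.5865
Numerator: 0.161 * 245.1 = 39.4611
RT60 = 39.4611 / 42.5865 = 0.927

0.927 s


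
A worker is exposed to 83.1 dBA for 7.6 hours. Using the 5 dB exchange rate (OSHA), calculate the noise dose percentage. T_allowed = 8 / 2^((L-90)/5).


Given values:
  L = 83.1 dBA, T = 7.6 hours
Formula: T_allowed = 8 / 2^((L - 90) / 5)
Compute exponent: (83.1 - 90) / 5 = -1.38
Compute 2^(-1.38) = 0.384219
T_allowed = 8 / 0.384219 = 20.821459 hours
Dose = (T / T_allowed) * 100
Dose = (7.6 / 20.821459) * 100 = 36.5

36.5 %


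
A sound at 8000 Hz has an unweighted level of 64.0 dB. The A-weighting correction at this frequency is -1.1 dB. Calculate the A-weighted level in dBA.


Given values:
  SPL = 64.0 dB
  A-weighting at 8000 Hz = -1.1 dB
Formula: L_A = SPL + A_weight
L_A = 64.0 + (-1.1)
L_A = 62.9

62.9 dBA


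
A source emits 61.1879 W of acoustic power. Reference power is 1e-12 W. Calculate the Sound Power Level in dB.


Given values:
  W = 61.1879 W
  W_ref = 1e-12 W
Formula: SWL = 10 * log10(W / W_ref)
Compute ratio: W / W_ref = 61187900000000
Compute log10: log10(61187900000000) = 13.786666
Multiply: SWL = 10 * 13.786666 = 137.87

137.87 dB


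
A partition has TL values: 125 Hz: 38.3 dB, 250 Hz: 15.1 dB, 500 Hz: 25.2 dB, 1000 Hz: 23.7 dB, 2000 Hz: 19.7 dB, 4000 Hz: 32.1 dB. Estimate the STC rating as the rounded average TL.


Given TL values at each frequency:
  125 Hz: 38.3 dB
  250 Hz: 15.1 dB
  500 Hz: 25.2 dB
  1000 Hz: 23.7 dB
  2000 Hz: 19.7 dB
  4000 Hz: 32.1 dB
Formula: STC ~ round(average of TL values)
Sum = 38.3 + 15.1 + 25.2 + 23.7 + 19.7 + 32.1 = 154.1
Average = 154.1 / 6 = 25.68
Rounded: 26

26


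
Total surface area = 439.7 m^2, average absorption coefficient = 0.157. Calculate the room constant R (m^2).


Given values:
  S = 439.7 m^2, alpha = 0.157
Formula: R = S * alpha / (1 - alpha)
Numerator: 439.7 * 0.157 = 69.0329
Denominator: 1 - 0.157 = 0.843
R = 69.0329 / 0.843 = 81.89

81.89 m^2


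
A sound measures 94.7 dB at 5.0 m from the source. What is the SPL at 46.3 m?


Given values:
  SPL1 = 94.7 dB, r1 = 5.0 m, r2 = 46.3 m
Formula: SPL2 = SPL1 - 20 * log10(r2 / r1)
Compute ratio: r2 / r1 = 46.3 / 5.0 = 9.26
Compute log10: log10(9.26) = 0.966611
Compute drop: 20 * 0.966611 = 19.3322
SPL2 = 94.7 - 19.3322 = 75.37

75.37 dB


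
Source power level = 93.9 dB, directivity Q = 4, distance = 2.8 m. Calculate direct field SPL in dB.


Given values:
  Lw = 93.9 dB, Q = 4, r = 2.8 m
Formula: SPL = Lw + 10 * log10(Q / (4 * pi * r^2))
Compute 4 * pi * r^2 = 4 * pi * 2.8^2 = 98.5203
Compute Q / denom = 4 / 98.5203 = 0.04060077
Compute 10 * log10(0.04060077) = -13.9147
SPL = 93.9 + (-13.9147) = 79.99

79.99 dB


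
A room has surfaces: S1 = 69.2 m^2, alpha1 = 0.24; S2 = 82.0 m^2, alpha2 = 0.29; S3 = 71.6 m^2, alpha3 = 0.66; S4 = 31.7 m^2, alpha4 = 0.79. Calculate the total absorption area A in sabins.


Given surfaces:
  Surface 1: 69.2 * 0.24 = 16.608
  Surface 2: 82.0 * 0.29 = 23.78
  Surface 3: 71.6 * 0.66 = 47.256
  Surface 4: 31.7 * 0.79 = 25.043
Formula: A = sum(Si * alpha_i)
A = 16.608 + 23.78 + 47.256 + 25.043
A = 112.69

112.69 sabins


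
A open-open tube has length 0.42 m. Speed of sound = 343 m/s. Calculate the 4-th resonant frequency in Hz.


Given values:
  Tube type: open-open, L = 0.42 m, c = 343 m/s, n = 4
Formula: f_n = n * c / (2 * L)
Compute 2 * L = 2 * 0.42 = 0.84
f = 4 * 343 / 0.84
f = 1633.33

1633.33 Hz


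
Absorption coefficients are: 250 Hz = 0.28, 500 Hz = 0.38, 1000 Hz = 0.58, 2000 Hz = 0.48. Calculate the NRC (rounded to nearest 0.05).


Given values:
  a_250 = 0.28, a_500 = 0.38
  a_1000 = 0.58, a_2000 = 0.48
Formula: NRC = (a250 + a500 + a1000 + a2000) / 4
Sum = 0.28 + 0.38 + 0.58 + 0.48 = 1.72
NRC = 1.72 / 4 = 0.43
Rounded to nearest 0.05: 0.45

0.45


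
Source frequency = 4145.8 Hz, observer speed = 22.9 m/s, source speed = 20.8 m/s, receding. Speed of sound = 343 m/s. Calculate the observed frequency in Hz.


Given values:
  f_s = 4145.8 Hz, v_o = 22.9 m/s, v_s = 20.8 m/s
  Direction: receding
Formula: f_o = f_s * (c - v_o) / (c + v_s)
Numerator: c - v_o = 343 - 22.9 = 320.1
Denominator: c + v_s = 343 + 20.8 = 363.8
f_o = 4145.8 * 320.1 / 363.8 = 3647.8

3647.8 Hz


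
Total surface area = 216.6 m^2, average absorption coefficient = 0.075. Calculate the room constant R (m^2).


Given values:
  S = 216.6 m^2, alpha = 0.075
Formula: R = S * alpha / (1 - alpha)
Numerator: 216.6 * 0.075 = 16.245
Denominator: 1 - 0.075 = 0.925
R = 16.245 / 0.925 = 17.56

17.56 m^2


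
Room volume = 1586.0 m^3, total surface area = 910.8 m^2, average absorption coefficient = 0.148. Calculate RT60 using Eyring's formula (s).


Given values:
  V = 1586.0 m^3, S = 910.8 m^2, alpha = 0.148
Formula: RT60 = 0.161 * V / (-S * ln(1 - alpha))
Compute ln(1 - 0.148) = ln(0.852) = -0.160169
Denominator: -910.8 * -0.160169 = 145.8819
Numerator: 0.161 * 1586.0 = 255.346
RT60 = 255.346 / 145.8819 = 1.75

1.75 s


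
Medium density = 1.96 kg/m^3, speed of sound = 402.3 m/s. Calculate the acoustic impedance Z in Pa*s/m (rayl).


Given values:
  rho = 1.96 kg/m^3
  c = 402.3 m/s
Formula: Z = rho * c
Z = 1.96 * 402.3
Z = 788.51

788.51 rayl


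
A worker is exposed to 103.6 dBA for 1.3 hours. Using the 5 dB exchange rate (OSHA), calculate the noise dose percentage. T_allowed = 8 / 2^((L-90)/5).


Given values:
  L = 103.6 dBA, T = 1.3 hours
Formula: T_allowed = 8 / 2^((L - 90) / 5)
Compute exponent: (103.6 - 90) / 5 = 2.72
Compute 2^(2.72) = 6.588728
T_allowed = 8 / 6.588728 = 1.214195 hours
Dose = (T / T_allowed) * 100
Dose = (1.3 / 1.214195) * 100 = 107.07

107.07 %


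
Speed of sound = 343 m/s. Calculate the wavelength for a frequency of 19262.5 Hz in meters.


Given values:
  c = 343 m/s, f = 19262.5 Hz
Formula: lambda = c / f
lambda = 343 / 19262.5
lambda = 0.0178

0.0178 m


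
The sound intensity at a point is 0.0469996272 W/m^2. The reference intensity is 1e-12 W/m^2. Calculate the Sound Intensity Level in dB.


Given values:
  I = 0.0469996272 W/m^2
  I_ref = 1e-12 W/m^2
Formula: SIL = 10 * log10(I / I_ref)
Compute ratio: I / I_ref = 46999627200
Compute log10: log10(46999627200) = 10.672094
Multiply: SIL = 10 * 10.672094 = 106.72

106.72 dB


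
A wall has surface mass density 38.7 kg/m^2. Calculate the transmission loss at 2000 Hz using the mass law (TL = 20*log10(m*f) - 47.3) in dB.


Given values:
  m = 38.7 kg/m^2, f = 2000 Hz
Formula: TL = 20 * log10(m * f) - 47.3
Compute m * f = 38.7 * 2000 = 77400.0
Compute log10(77400.0) = 4.888741
Compute 20 * 4.888741 = 97.7748
TL = 97.7748 - 47.3 = 50.47

50.47 dB


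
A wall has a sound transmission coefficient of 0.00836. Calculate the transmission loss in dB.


Given values:
  tau = 0.00836
Formula: TL = 10 * log10(1 / tau)
Compute 1 / tau = 1 / 0.00836 = 119.6172
Compute log10(119.6172) = 2.077794
TL = 10 * 2.077794 = 20.78

20.78 dB


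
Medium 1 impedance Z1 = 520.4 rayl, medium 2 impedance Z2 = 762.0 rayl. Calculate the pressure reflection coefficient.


Given values:
  Z1 = 520.4 rayl, Z2 = 762.0 rayl
Formula: R = (Z2 - Z1) / (Z2 + Z1)
Numerator: Z2 - Z1 = 762.0 - 520.4 = 241.6
Denominator: Z2 + Z1 = 762.0 + 520.4 = 1282.4
R = 241.6 / 1282.4 = 0.1884

0.1884


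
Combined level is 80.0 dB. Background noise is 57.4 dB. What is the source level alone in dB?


Given values:
  L_total = 80.0 dB, L_bg = 57.4 dB
Formula: L_source = 10 * log10(10^(L_total/10) - 10^(L_bg/10))
Convert to linear:
  10^(80.0/10) = 100000000.0
  10^(57.4/10) = 549540.8739
Difference: 100000000.0 - 549540.8739 = 99450459.1261
L_source = 10 * log10(99450459.1261) = 79.98

79.98 dB


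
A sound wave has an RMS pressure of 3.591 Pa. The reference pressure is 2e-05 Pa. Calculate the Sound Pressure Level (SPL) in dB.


Given values:
  p = 3.591 Pa
  p_ref = 2e-05 Pa
Formula: SPL = 20 * log10(p / p_ref)
Compute ratio: p / p_ref = 3.591 / 2e-05 = 179550
Compute log10: log10(179550) = 5.254185
Multiply: SPL = 20 * 5.254185 = 105.08

105.08 dB


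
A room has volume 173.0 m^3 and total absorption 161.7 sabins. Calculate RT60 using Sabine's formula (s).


Given values:
  V = 173.0 m^3
  A = 161.7 sabins
Formula: RT60 = 0.161 * V / A
Numerator: 0.161 * 173.0 = 27.853
RT60 = 27.853 / 161.7 = 0.172

0.172 s


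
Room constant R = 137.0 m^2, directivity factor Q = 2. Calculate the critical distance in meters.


Given values:
  R = 137.0 m^2, Q = 2
Formula: d_c = 0.141 * sqrt(Q * R)
Compute Q * R = 2 * 137.0 = 274.0
Compute sqrt(274.0) = 16.5529
d_c = 0.141 * 16.5529 = 2.334

2.334 m


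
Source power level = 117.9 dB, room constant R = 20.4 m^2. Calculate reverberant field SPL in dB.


Given values:
  Lw = 117.9 dB, R = 20.4 m^2
Formula: SPL = Lw + 10 * log10(4 / R)
Compute 4 / R = 4 / 20.4 = 0.196078
Compute 10 * log10(0.196078) = -7.0757
SPL = 117.9 + (-7.0757) = 110.82

110.82 dB


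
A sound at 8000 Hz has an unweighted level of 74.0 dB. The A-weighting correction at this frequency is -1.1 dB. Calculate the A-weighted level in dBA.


Given values:
  SPL = 74.0 dB
  A-weighting at 8000 Hz = -1.1 dB
Formula: L_A = SPL + A_weight
L_A = 74.0 + (-1.1)
L_A = 72.9

72.9 dBA


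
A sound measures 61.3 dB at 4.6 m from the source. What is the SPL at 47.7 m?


Given values:
  SPL1 = 61.3 dB, r1 = 4.6 m, r2 = 47.7 m
Formula: SPL2 = SPL1 - 20 * log10(r2 / r1)
Compute ratio: r2 / r1 = 47.7 / 4.6 = 10.3696
Compute log10: log10(10.3696) = 1.015762
Compute drop: 20 * 1.015762 = 20.3152
SPL2 = 61.3 - 20.3152 = 40.98

40.98 dB


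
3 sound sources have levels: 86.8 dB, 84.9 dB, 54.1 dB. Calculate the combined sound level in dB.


Formula: L_total = 10 * log10( sum(10^(Li/10)) )
  Source 1: 10^(86.8/10) = 478630092.3226
  Source 2: 10^(84.9/10) = 309029543.2514
  Source 3: 10^(54.1/10) = 257039.5783
Sum of linear values = 787916675.1523
L_total = 10 * log10(787916675.1523) = 88.96

88.96 dB


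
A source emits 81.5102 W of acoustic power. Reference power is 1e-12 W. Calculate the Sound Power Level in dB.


Given values:
  W = 81.5102 W
  W_ref = 1e-12 W
Formula: SWL = 10 * log10(W / W_ref)
Compute ratio: W / W_ref = 81510200000000
Compute log10: log10(81510200000000) = 13.911212
Multiply: SWL = 10 * 13.911212 = 139.11

139.11 dB


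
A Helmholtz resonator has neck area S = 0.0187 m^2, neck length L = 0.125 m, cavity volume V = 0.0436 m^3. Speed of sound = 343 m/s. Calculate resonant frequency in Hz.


Given values:
  S = 0.0187 m^2, L = 0.125 m, V = 0.0436 m^3, c = 343 m/s
Formula: f = (c / (2*pi)) * sqrt(S / (V * L))
Compute V * L = 0.0436 * 0.125 = 0.00545
Compute S / (V * L) = 0.0187 / 0.00545 = 3.4312
Compute sqrt(3.4312) = 1.85235
Compute c / (2*pi) = 343 / 6.283185 = 54.590148
f = 54.590148 * 1.85235 = 101.12

101.12 Hz


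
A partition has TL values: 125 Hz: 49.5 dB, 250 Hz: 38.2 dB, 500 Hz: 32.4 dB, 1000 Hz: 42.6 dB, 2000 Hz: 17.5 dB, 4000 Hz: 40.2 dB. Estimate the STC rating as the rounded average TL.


Given TL values at each frequency:
  125 Hz: 49.5 dB
  250 Hz: 38.2 dB
  500 Hz: 32.4 dB
  1000 Hz: 42.6 dB
  2000 Hz: 17.5 dB
  4000 Hz: 40.2 dB
Formula: STC ~ round(average of TL values)
Sum = 49.5 + 38.2 + 32.4 + 42.6 + 17.5 + 40.2 = 220.4
Average = 220.4 / 6 = 36.73
Rounded: 37

37


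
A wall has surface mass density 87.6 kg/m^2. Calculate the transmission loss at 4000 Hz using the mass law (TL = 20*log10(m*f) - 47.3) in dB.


Given values:
  m = 87.6 kg/m^2, f = 4000 Hz
Formula: TL = 20 * log10(m * f) - 47.3
Compute m * f = 87.6 * 4000 = 350400.0
Compute log10(350400.0) = 5.544564
Compute 20 * 5.544564 = 110.8913
TL = 110.8913 - 47.3 = 63.59

63.59 dB


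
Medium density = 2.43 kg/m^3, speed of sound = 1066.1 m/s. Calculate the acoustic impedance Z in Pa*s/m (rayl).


Given values:
  rho = 2.43 kg/m^3
  c = 1066.1 m/s
Formula: Z = rho * c
Z = 2.43 * 1066.1
Z = 2590.62

2590.62 rayl


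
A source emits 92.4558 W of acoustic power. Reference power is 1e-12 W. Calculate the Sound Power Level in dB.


Given values:
  W = 92.4558 W
  W_ref = 1e-12 W
Formula: SWL = 10 * log10(W / W_ref)
Compute ratio: W / W_ref = 92455800000000
Compute log10: log10(92455800000000) = 13.965934
Multiply: SWL = 10 * 13.965934 = 139.66

139.66 dB


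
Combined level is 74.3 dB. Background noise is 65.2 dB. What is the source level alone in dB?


Given values:
  L_total = 74.3 dB, L_bg = 65.2 dB
Formula: L_source = 10 * log10(10^(L_total/10) - 10^(L_bg/10))
Convert to linear:
  10^(74.3/10) = 26915348.0393
  10^(65.2/10) = 3311311.2148
Difference: 26915348.0393 - 3311311.2148 = 23604036.8245
L_source = 10 * log10(23604036.8245) = 73.73

73.73 dB


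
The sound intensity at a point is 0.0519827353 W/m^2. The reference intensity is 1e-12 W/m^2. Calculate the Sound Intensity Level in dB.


Given values:
  I = 0.0519827353 W/m^2
  I_ref = 1e-12 W/m^2
Formula: SIL = 10 * log10(I / I_ref)
Compute ratio: I / I_ref = 51982735300
Compute log10: log10(51982735300) = 10.715859
Multiply: SIL = 10 * 10.715859 = 107.16

107.16 dB


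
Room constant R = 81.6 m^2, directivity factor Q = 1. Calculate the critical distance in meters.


Given values:
  R = 81.6 m^2, Q = 1
Formula: d_c = 0.141 * sqrt(Q * R)
Compute Q * R = 1 * 81.6 = 81.6
Compute sqrt(81.6) = 9.0333
d_c = 0.141 * 9.0333 = 1.274

1.274 m


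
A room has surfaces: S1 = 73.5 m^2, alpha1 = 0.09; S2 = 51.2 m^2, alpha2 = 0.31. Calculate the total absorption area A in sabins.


Given surfaces:
  Surface 1: 73.5 * 0.09 = 6.615
  Surface 2: 51.2 * 0.31 = 15.872
Formula: A = sum(Si * alpha_i)
A = 6.615 + 15.872
A = 22.49

22.49 sabins


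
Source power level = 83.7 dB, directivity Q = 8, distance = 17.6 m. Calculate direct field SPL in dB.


Given values:
  Lw = 83.7 dB, Q = 8, r = 17.6 m
Formula: SPL = Lw + 10 * log10(Q / (4 * pi * r^2))
Compute 4 * pi * r^2 = 4 * pi * 17.6^2 = 3892.559
Compute Q / denom = 8 / 3892.559 = 0.0020552
Compute 10 * log10(0.0020552) = -26.8715
SPL = 83.7 + (-26.8715) = 56.83

56.83 dB


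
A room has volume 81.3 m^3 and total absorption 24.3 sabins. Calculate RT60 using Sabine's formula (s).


Given values:
  V = 81.3 m^3
  A = 24.3 sabins
Formula: RT60 = 0.161 * V / A
Numerator: 0.161 * 81.3 = 13.0893
RT60 = 13.0893 / 24.3 = 0.539

0.539 s


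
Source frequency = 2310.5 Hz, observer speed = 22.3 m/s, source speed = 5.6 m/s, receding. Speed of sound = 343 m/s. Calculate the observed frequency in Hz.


Given values:
  f_s = 2310.5 Hz, v_o = 22.3 m/s, v_s = 5.6 m/s
  Direction: receding
Formula: f_o = f_s * (c - v_o) / (c + v_s)
Numerator: c - v_o = 343 - 22.3 = 320.7
Denominator: c + v_s = 343 + 5.6 = 348.6
f_o = 2310.5 * 320.7 / 348.6 = 2125.58

2125.58 Hz


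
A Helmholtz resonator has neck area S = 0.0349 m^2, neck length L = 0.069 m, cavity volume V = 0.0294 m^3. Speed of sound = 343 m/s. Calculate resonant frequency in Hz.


Given values:
  S = 0.0349 m^2, L = 0.069 m, V = 0.0294 m^3, c = 343 m/s
Formula: f = (c / (2*pi)) * sqrt(S / (V * L))
Compute V * L = 0.0294 * 0.069 = 0.0020286
Compute S / (V * L) = 0.0349 / 0.0020286 = 17.204
Compute sqrt(17.204) = 4.14777
Compute c / (2*pi) = 343 / 6.283185 = 54.590148
f = 54.590148 * 4.14777 = 226.43

226.43 Hz


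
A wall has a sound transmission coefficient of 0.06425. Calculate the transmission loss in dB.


Given values:
  tau = 0.06425
Formula: TL = 10 * log10(1 / tau)
Compute 1 / tau = 1 / 0.06425 = 15.5642
Compute log10(15.5642) = 1.192127
TL = 10 * 1.192127 = 11.92

11.92 dB


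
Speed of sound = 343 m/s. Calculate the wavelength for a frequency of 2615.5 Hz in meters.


Given values:
  c = 343 m/s, f = 2615.5 Hz
Formula: lambda = c / f
lambda = 343 / 2615.5
lambda = 0.1311

0.1311 m


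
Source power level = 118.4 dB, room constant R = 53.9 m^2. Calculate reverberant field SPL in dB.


Given values:
  Lw = 118.4 dB, R = 53.9 m^2
Formula: SPL = Lw + 10 * log10(4 / R)
Compute 4 / R = 4 / 53.9 = 0.074212
Compute 10 * log10(0.074212) = -11.2953
SPL = 118.4 + (-11.2953) = 107.1

107.1 dB


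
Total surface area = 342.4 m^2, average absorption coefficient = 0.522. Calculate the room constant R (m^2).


Given values:
  S = 342.4 m^2, alpha = 0.522
Formula: R = S * alpha / (1 - alpha)
Numerator: 342.4 * 0.522 = 178.7328
Denominator: 1 - 0.522 = 0.478
R = 178.7328 / 0.478 = 373.92

373.92 m^2


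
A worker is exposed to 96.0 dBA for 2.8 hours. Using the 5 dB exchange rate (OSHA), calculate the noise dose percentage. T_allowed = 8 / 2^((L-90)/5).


Given values:
  L = 96.0 dBA, T = 2.8 hours
Formula: T_allowed = 8 / 2^((L - 90) / 5)
Compute exponent: (96.0 - 90) / 5 = 1.2
Compute 2^(1.2) = 2.297397
T_allowed = 8 / 2.297397 = 3.482202 hours
Dose = (T / T_allowed) * 100
Dose = (2.8 / 3.482202) * 100 = 80.41

80.41 %


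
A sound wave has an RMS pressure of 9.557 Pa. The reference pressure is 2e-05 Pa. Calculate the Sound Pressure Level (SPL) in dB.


Given values:
  p = 9.557 Pa
  p_ref = 2e-05 Pa
Formula: SPL = 20 * log10(p / p_ref)
Compute ratio: p / p_ref = 9.557 / 2e-05 = 477850
Compute log10: log10(477850) = 5.679292
Multiply: SPL = 20 * 5.679292 = 113.59

113.59 dB


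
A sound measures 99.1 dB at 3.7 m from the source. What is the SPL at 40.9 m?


Given values:
  SPL1 = 99.1 dB, r1 = 3.7 m, r2 = 40.9 m
Formula: SPL2 = SPL1 - 20 * log10(r2 / r1)
Compute ratio: r2 / r1 = 40.9 / 3.7 = 11.0541
Compute log10: log10(11.0541) = 1.043523
Compute drop: 20 * 1.043523 = 20.8705
SPL2 = 99.1 - 20.8705 = 78.23

78.23 dB


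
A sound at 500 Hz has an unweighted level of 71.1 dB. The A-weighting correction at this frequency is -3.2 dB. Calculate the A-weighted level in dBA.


Given values:
  SPL = 71.1 dB
  A-weighting at 500 Hz = -3.2 dB
Formula: L_A = SPL + A_weight
L_A = 71.1 + (-3.2)
L_A = 67.9

67.9 dBA


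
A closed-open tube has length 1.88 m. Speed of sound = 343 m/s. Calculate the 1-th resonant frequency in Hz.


Given values:
  Tube type: closed-open, L = 1.88 m, c = 343 m/s, n = 1
Formula: f_n = (2n - 1) * c / (4 * L)
Compute 2n - 1 = 2*1 - 1 = 1
Compute 4 * L = 4 * 1.88 = 7.52
f = 1 * 343 / 7.52
f = 45.61

45.61 Hz


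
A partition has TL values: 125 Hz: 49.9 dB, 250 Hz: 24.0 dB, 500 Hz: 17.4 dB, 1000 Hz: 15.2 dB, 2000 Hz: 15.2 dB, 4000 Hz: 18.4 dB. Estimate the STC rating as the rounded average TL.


Given TL values at each frequency:
  125 Hz: 49.9 dB
  250 Hz: 24.0 dB
  500 Hz: 17.4 dB
  1000 Hz: 15.2 dB
  2000 Hz: 15.2 dB
  4000 Hz: 18.4 dB
Formula: STC ~ round(average of TL values)
Sum = 49.9 + 24.0 + 17.4 + 15.2 + 15.2 + 18.4 = 140.1
Average = 140.1 / 6 = 23.35
Rounded: 23

23


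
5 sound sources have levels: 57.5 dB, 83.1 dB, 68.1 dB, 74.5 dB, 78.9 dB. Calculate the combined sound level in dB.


Formula: L_total = 10 * log10( sum(10^(Li/10)) )
  Source 1: 10^(57.5/10) = 562341.3252
  Source 2: 10^(83.1/10) = 204173794.467
  Source 3: 10^(68.1/10) = 6456542.2903
  Source 4: 10^(74.5/10) = 28183829.3126
  Source 5: 10^(78.9/10) = 77624711.6629
Sum of linear values = 317001219.058
L_total = 10 * log10(317001219.058) = 85.01

85.01 dB


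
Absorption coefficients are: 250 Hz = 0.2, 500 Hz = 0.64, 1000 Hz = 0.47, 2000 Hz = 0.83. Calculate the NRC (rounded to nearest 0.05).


Given values:
  a_250 = 0.2, a_500 = 0.64
  a_1000 = 0.47, a_2000 = 0.83
Formula: NRC = (a250 + a500 + a1000 + a2000) / 4
Sum = 0.2 + 0.64 + 0.47 + 0.83 = 2.14
NRC = 2.14 / 4 = 0.535
Rounded to nearest 0.05: 0.55

0.55


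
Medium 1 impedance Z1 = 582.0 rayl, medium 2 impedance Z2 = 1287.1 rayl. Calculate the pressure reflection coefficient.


Given values:
  Z1 = 582.0 rayl, Z2 = 1287.1 rayl
Formula: R = (Z2 - Z1) / (Z2 + Z1)
Numerator: Z2 - Z1 = 1287.1 - 582.0 = 705.1
Denominator: Z2 + Z1 = 1287.1 + 582.0 = 1869.1
R = 705.1 / 1869.1 = 0.3772

0.3772


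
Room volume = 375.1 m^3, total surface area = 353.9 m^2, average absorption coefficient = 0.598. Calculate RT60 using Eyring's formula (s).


Given values:
  V = 375.1 m^3, S = 353.9 m^2, alpha = 0.598
Formula: RT60 = 0.161 * V / (-S * ln(1 - alpha))
Compute ln(1 - 0.598) = ln(0.402) = -0.911303
Denominator: -353.9 * -0.911303 = 322.5101
Numerator: 0.161 * 375.1 = 60.3911
RT60 = 60.3911 / 322.5101 = 0.187

0.187 s


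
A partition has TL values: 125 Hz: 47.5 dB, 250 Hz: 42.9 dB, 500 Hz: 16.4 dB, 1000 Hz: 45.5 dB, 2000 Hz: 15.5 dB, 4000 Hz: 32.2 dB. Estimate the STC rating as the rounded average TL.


Given TL values at each frequency:
  125 Hz: 47.5 dB
  250 Hz: 42.9 dB
  500 Hz: 16.4 dB
  1000 Hz: 45.5 dB
  2000 Hz: 15.5 dB
  4000 Hz: 32.2 dB
Formula: STC ~ round(average of TL values)
Sum = 47.5 + 42.9 + 16.4 + 45.5 + 15.5 + 32.2 = 200.0
Average = 200.0 / 6 = 33.33
Rounded: 33

33


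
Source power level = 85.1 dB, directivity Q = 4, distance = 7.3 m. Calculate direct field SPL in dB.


Given values:
  Lw = 85.1 dB, Q = 4, r = 7.3 m
Formula: SPL = Lw + 10 * log10(Q / (4 * pi * r^2))
Compute 4 * pi * r^2 = 4 * pi * 7.3^2 = 669.6619
Compute Q / denom = 4 / 669.6619 = 0.00597316
Compute 10 * log10(0.00597316) = -22.238
SPL = 85.1 + (-22.238) = 62.86

62.86 dB


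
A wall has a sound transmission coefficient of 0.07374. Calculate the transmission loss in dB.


Given values:
  tau = 0.07374
Formula: TL = 10 * log10(1 / tau)
Compute 1 / tau = 1 / 0.07374 = 13.5612
Compute log10(13.5612) = 1.132298
TL = 10 * 1.132298 = 11.32

11.32 dB


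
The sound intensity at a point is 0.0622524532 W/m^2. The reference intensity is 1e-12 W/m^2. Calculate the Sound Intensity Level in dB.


Given values:
  I = 0.0622524532 W/m^2
  I_ref = 1e-12 W/m^2
Formula: SIL = 10 * log10(I / I_ref)
Compute ratio: I / I_ref = 62252453200
Compute log10: log10(62252453200) = 10.794156
Multiply: SIL = 10 * 10.794156 = 107.94

107.94 dB


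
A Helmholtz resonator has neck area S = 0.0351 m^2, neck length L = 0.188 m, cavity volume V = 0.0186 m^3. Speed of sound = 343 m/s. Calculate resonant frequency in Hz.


Given values:
  S = 0.0351 m^2, L = 0.188 m, V = 0.0186 m^3, c = 343 m/s
Formula: f = (c / (2*pi)) * sqrt(S / (V * L))
Compute V * L = 0.0186 * 0.188 = 0.0034968
Compute S / (V * L) = 0.0351 / 0.0034968 = 10.0377
Compute sqrt(10.0377) = 3.168233
Compute c / (2*pi) = 343 / 6.283185 = 54.590148
f = 54.590148 * 3.168233 = 172.95

172.95 Hz


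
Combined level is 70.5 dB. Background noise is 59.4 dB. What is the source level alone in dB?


Given values:
  L_total = 70.5 dB, L_bg = 59.4 dB
Formula: L_source = 10 * log10(10^(L_total/10) - 10^(L_bg/10))
Convert to linear:
  10^(70.5/10) = 11220184.543
  10^(59.4/10) = 870963.59
Difference: 11220184.543 - 870963.59 = 10349220.953
L_source = 10 * log10(10349220.953) = 70.15

70.15 dB


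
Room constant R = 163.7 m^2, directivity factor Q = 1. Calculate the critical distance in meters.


Given values:
  R = 163.7 m^2, Q = 1
Formula: d_c = 0.141 * sqrt(Q * R)
Compute Q * R = 1 * 163.7 = 163.7
Compute sqrt(163.7) = 12.7945
d_c = 0.141 * 12.7945 = 1.804

1.804 m


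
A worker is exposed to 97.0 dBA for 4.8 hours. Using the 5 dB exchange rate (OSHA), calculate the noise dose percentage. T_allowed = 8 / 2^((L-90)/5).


Given values:
  L = 97.0 dBA, T = 4.8 hours
Formula: T_allowed = 8 / 2^((L - 90) / 5)
Compute exponent: (97.0 - 90) / 5 = 1.4
Compute 2^(1.4) = 2.639016
T_allowed = 8 / 2.639016 = 3.031433 hours
Dose = (T / T_allowed) * 100
Dose = (4.8 / 3.031433) * 100 = 158.34

158.34 %


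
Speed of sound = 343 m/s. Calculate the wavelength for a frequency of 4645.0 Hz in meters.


Given values:
  c = 343 m/s, f = 4645.0 Hz
Formula: lambda = c / f
lambda = 343 / 4645.0
lambda = 0.0738

0.0738 m


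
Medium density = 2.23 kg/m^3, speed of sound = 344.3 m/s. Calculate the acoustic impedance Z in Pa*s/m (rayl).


Given values:
  rho = 2.23 kg/m^3
  c = 344.3 m/s
Formula: Z = rho * c
Z = 2.23 * 344.3
Z = 767.79

767.79 rayl


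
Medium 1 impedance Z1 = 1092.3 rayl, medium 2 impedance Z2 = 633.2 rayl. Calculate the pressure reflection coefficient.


Given values:
  Z1 = 1092.3 rayl, Z2 = 633.2 rayl
Formula: R = (Z2 - Z1) / (Z2 + Z1)
Numerator: Z2 - Z1 = 633.2 - 1092.3 = -459.1
Denominator: Z2 + Z1 = 633.2 + 1092.3 = 1725.5
R = -459.1 / 1725.5 = -0.2661

-0.2661


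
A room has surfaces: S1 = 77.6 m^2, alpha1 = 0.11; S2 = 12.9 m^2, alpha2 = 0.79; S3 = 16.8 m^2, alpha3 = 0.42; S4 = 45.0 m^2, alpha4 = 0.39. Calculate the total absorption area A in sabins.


Given surfaces:
  Surface 1: 77.6 * 0.11 = 8.536
  Surface 2: 12.9 * 0.79 = 10.191
  Surface 3: 16.8 * 0.42 = 7.056
  Surface 4: 45.0 * 0.39 = 17.55
Formula: A = sum(Si * alpha_i)
A = 8.536 + 10.191 + 7.056 + 17.55
A = 43.33

43.33 sabins


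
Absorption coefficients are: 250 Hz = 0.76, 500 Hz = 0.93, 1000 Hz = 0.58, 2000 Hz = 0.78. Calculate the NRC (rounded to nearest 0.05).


Given values:
  a_250 = 0.76, a_500 = 0.93
  a_1000 = 0.58, a_2000 = 0.78
Formula: NRC = (a250 + a500 + a1000 + a2000) / 4
Sum = 0.76 + 0.93 + 0.58 + 0.78 = 3.05
NRC = 3.05 / 4 = 0.7625
Rounded to nearest 0.05: 0.75

0.75


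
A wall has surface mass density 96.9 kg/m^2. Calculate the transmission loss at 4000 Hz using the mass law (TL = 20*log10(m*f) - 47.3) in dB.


Given values:
  m = 96.9 kg/m^2, f = 4000 Hz
Formula: TL = 20 * log10(m * f) - 47.3
Compute m * f = 96.9 * 4000 = 387600.0
Compute log10(387600.0) = 5.588384
Compute 20 * 5.588384 = 111.7677
TL = 111.7677 - 47.3 = 64.47

64.47 dB


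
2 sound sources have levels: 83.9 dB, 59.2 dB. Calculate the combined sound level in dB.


Formula: L_total = 10 * log10( sum(10^(Li/10)) )
  Source 1: 10^(83.9/10) = 245470891.5685
  Source 2: 10^(59.2/10) = 831763.7711
Sum of linear values = 246302655.3396
L_total = 10 * log10(246302655.3396) = 83.91

83.91 dB


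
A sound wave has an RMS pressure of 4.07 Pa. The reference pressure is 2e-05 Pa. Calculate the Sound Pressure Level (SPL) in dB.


Given values:
  p = 4.07 Pa
  p_ref = 2e-05 Pa
Formula: SPL = 20 * log10(p / p_ref)
Compute ratio: p / p_ref = 4.07 / 2e-05 = 203500
Compute log10: log10(203500) = 5.308564
Multiply: SPL = 20 * 5.308564 = 106.17

106.17 dB


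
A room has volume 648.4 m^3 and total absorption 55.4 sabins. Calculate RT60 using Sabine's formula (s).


Given values:
  V = 648.4 m^3
  A = 55.4 sabins
Formula: RT60 = 0.161 * V / A
Numerator: 0.161 * 648.4 = 104.3924
RT60 = 104.3924 / 55.4 = 1.884

1.884 s


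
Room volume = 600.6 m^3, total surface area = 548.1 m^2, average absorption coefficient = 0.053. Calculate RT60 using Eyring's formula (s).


Given values:
  V = 600.6 m^3, S = 548.1 m^2, alpha = 0.053
Formula: RT60 = 0.161 * V / (-S * ln(1 - alpha))
Compute ln(1 - 0.053) = ln(0.947) = -0.054456
Denominator: -548.1 * -0.054456 = 29.8473
Numerator: 0.161 * 600.6 = 96.6966
RT60 = 96.6966 / 29.8473 = 3.24

3.24 s


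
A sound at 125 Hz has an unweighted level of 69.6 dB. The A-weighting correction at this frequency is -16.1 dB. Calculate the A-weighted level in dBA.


Given values:
  SPL = 69.6 dB
  A-weighting at 125 Hz = -16.1 dB
Formula: L_A = SPL + A_weight
L_A = 69.6 + (-16.1)
L_A = 53.5

53.5 dBA


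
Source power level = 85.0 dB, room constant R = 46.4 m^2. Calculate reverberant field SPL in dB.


Given values:
  Lw = 85.0 dB, R = 46.4 m^2
Formula: SPL = Lw + 10 * log10(4 / R)
Compute 4 / R = 4 / 46.4 = 0.086207
Compute 10 * log10(0.086207) = -10.6446
SPL = 85.0 + (-10.6446) = 74.36

74.36 dB


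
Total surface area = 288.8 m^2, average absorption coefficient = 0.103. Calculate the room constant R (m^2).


Given values:
  S = 288.8 m^2, alpha = 0.103
Formula: R = S * alpha / (1 - alpha)
Numerator: 288.8 * 0.103 = 29.7464
Denominator: 1 - 0.103 = 0.897
R = 29.7464 / 0.897 = 33.16

33.16 m^2


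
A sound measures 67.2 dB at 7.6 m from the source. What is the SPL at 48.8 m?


Given values:
  SPL1 = 67.2 dB, r1 = 7.6 m, r2 = 48.8 m
Formula: SPL2 = SPL1 - 20 * log10(r2 / r1)
Compute ratio: r2 / r1 = 48.8 / 7.6 = 6.4211
Compute log10: log10(6.4211) = 0.807609
Compute drop: 20 * 0.807609 = 16.1522
SPL2 = 67.2 - 16.1522 = 51.05

51.05 dB


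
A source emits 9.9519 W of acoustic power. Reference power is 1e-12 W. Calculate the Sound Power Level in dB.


Given values:
  W = 9.9519 W
  W_ref = 1e-12 W
Formula: SWL = 10 * log10(W / W_ref)
Compute ratio: W / W_ref = 9951900000000
Compute log10: log10(9951900000000) = 12.997906
Multiply: SWL = 10 * 12.997906 = 129.98

129.98 dB


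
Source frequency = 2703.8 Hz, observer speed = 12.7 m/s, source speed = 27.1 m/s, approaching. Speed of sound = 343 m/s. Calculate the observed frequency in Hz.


Given values:
  f_s = 2703.8 Hz, v_o = 12.7 m/s, v_s = 27.1 m/s
  Direction: approaching
Formula: f_o = f_s * (c + v_o) / (c - v_s)
Numerator: c + v_o = 343 + 12.7 = 355.7
Denominator: c - v_s = 343 - 27.1 = 315.9
f_o = 2703.8 * 355.7 / 315.9 = 3044.45

3044.45 Hz


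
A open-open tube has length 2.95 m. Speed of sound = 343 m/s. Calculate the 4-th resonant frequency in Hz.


Given values:
  Tube type: open-open, L = 2.95 m, c = 343 m/s, n = 4
Formula: f_n = n * c / (2 * L)
Compute 2 * L = 2 * 2.95 = 5.9
f = 4 * 343 / 5.9
f = 232.54

232.54 Hz


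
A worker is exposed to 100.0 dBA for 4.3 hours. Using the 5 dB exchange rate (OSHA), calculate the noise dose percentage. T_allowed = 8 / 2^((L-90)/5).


Given values:
  L = 100.0 dBA, T = 4.3 hours
Formula: T_allowed = 8 / 2^((L - 90) / 5)
Compute exponent: (100.0 - 90) / 5 = 2.0
Compute 2^(2.0) = 4.0
T_allowed = 8 / 4.0 = 2.0 hours
Dose = (T / T_allowed) * 100
Dose = (4.3 / 2.0) * 100 = 215.0

215.0 %


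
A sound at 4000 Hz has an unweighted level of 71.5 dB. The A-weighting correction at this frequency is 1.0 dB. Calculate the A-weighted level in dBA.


Given values:
  SPL = 71.5 dB
  A-weighting at 4000 Hz = 1.0 dB
Formula: L_A = SPL + A_weight
L_A = 71.5 + (1.0)
L_A = 72.5

72.5 dBA


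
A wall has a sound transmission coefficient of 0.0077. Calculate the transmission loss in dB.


Given values:
  tau = 0.0077
Formula: TL = 10 * log10(1 / tau)
Compute 1 / tau = 1 / 0.0077 = 129.8701
Compute log10(129.8701) = 2.113509
TL = 10 * 2.113509 = 21.14

21.14 dB


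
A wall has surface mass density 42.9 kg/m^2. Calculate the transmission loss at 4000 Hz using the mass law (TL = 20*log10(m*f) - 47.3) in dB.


Given values:
  m = 42.9 kg/m^2, f = 4000 Hz
Formula: TL = 20 * log10(m * f) - 47.3
Compute m * f = 42.9 * 4000 = 171600.0
Compute log10(171600.0) = 5.234517
Compute 20 * 5.234517 = 104.6903
TL = 104.6903 - 47.3 = 57.39

57.39 dB


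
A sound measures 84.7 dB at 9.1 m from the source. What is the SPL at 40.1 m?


Given values:
  SPL1 = 84.7 dB, r1 = 9.1 m, r2 = 40.1 m
Formula: SPL2 = SPL1 - 20 * log10(r2 / r1)
Compute ratio: r2 / r1 = 40.1 / 9.1 = 4.4066
Compute log10: log10(4.4066) = 0.644104
Compute drop: 20 * 0.644104 = 12.8821
SPL2 = 84.7 - 12.8821 = 71.82

71.82 dB


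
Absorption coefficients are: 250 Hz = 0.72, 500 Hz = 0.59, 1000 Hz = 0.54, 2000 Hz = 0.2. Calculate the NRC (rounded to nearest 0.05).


Given values:
  a_250 = 0.72, a_500 = 0.59
  a_1000 = 0.54, a_2000 = 0.2
Formula: NRC = (a250 + a500 + a1000 + a2000) / 4
Sum = 0.72 + 0.59 + 0.54 + 0.2 = 2.05
NRC = 2.05 / 4 = 0.5125
Rounded to nearest 0.05: 0.5

0.5


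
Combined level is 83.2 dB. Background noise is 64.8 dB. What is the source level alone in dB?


Given values:
  L_total = 83.2 dB, L_bg = 64.8 dB
Formula: L_source = 10 * log10(10^(L_total/10) - 10^(L_bg/10))
Convert to linear:
  10^(83.2/10) = 208929613.0854
  10^(64.8/10) = 3019951.7204
Difference: 208929613.0854 - 3019951.7204 = 205909661.365
L_source = 10 * log10(205909661.365) = 83.14

83.14 dB


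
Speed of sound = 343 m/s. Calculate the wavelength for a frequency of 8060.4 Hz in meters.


Given values:
  c = 343 m/s, f = 8060.4 Hz
Formula: lambda = c / f
lambda = 343 / 8060.4
lambda = 0.0426

0.0426 m


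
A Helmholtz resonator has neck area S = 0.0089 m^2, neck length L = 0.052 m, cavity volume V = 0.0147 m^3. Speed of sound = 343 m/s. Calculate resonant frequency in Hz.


Given values:
  S = 0.0089 m^2, L = 0.052 m, V = 0.0147 m^3, c = 343 m/s
Formula: f = (c / (2*pi)) * sqrt(S / (V * L))
Compute V * L = 0.0147 * 0.052 = 0.0007644
Compute S / (V * L) = 0.0089 / 0.0007644 = 11.6431
Compute sqrt(11.6431) = 3.412199
Compute c / (2*pi) = 343 / 6.283185 = 54.590148
f = 54.590148 * 3.412199 = 186.27

186.27 Hz


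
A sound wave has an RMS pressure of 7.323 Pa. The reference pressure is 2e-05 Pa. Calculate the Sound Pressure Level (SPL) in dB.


Given values:
  p = 7.323 Pa
  p_ref = 2e-05 Pa
Formula: SPL = 20 * log10(p / p_ref)
Compute ratio: p / p_ref = 7.323 / 2e-05 = 366150
Compute log10: log10(366150) = 5.563659
Multiply: SPL = 20 * 5.563659 = 111.27

111.27 dB


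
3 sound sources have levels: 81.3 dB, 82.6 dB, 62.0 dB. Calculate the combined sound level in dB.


Formula: L_total = 10 * log10( sum(10^(Li/10)) )
  Source 1: 10^(81.3/10) = 134896288.2592
  Source 2: 10^(82.6/10) = 181970085.861
  Source 3: 10^(62.0/10) = 1584893.1925
Sum of linear values = 318451267.3127
L_total = 10 * log10(318451267.3127) = 85.03

85.03 dB


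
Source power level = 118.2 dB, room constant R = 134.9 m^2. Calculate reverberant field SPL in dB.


Given values:
  Lw = 118.2 dB, R = 134.9 m^2
Formula: SPL = Lw + 10 * log10(4 / R)
Compute 4 / R = 4 / 134.9 = 0.029652
Compute 10 * log10(0.029652) = -15.2795
SPL = 118.2 + (-15.2795) = 102.92

102.92 dB


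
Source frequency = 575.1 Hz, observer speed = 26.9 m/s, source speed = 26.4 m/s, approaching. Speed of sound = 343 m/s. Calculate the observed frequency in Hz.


Given values:
  f_s = 575.1 Hz, v_o = 26.9 m/s, v_s = 26.4 m/s
  Direction: approaching
Formula: f_o = f_s * (c + v_o) / (c - v_s)
Numerator: c + v_o = 343 + 26.9 = 369.9
Denominator: c - v_s = 343 - 26.4 = 316.6
f_o = 575.1 * 369.9 / 316.6 = 671.92

671.92 Hz


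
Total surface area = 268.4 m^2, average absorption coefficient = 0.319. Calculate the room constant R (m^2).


Given values:
  S = 268.4 m^2, alpha = 0.319
Formula: R = S * alpha / (1 - alpha)
Numerator: 268.4 * 0.319 = 85.6196
Denominator: 1 - 0.319 = 0.681
R = 85.6196 / 0.681 = 125.73

125.73 m^2


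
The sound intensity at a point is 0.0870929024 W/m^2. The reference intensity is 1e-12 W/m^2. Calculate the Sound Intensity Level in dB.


Given values:
  I = 0.0870929024 W/m^2
  I_ref = 1e-12 W/m^2
Formula: SIL = 10 * log10(I / I_ref)
Compute ratio: I / I_ref = 87092902400
Compute log10: log10(87092902400) = 10.939983
Multiply: SIL = 10 * 10.939983 = 109.4

109.4 dB


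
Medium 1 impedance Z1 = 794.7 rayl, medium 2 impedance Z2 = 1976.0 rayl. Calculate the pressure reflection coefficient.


Given values:
  Z1 = 794.7 rayl, Z2 = 1976.0 rayl
Formula: R = (Z2 - Z1) / (Z2 + Z1)
Numerator: Z2 - Z1 = 1976.0 - 794.7 = 1181.3
Denominator: Z2 + Z1 = 1976.0 + 794.7 = 2770.7
R = 1181.3 / 2770.7 = 0.4264

0.4264


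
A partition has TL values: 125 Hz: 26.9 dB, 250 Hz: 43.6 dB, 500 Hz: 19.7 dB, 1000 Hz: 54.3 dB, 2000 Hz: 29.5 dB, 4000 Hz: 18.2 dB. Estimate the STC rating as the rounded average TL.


Given TL values at each frequency:
  125 Hz: 26.9 dB
  250 Hz: 43.6 dB
  500 Hz: 19.7 dB
  1000 Hz: 54.3 dB
  2000 Hz: 29.5 dB
  4000 Hz: 18.2 dB
Formula: STC ~ round(average of TL values)
Sum = 26.9 + 43.6 + 19.7 + 54.3 + 29.5 + 18.2 = 192.2
Average = 192.2 / 6 = 32.03
Rounded: 32

32


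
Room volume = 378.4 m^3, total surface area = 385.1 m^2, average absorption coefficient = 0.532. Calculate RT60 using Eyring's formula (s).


Given values:
  V = 378.4 m^3, S = 385.1 m^2, alpha = 0.532
Formula: RT60 = 0.161 * V / (-S * ln(1 - alpha))
Compute ln(1 - 0.532) = ln(0.468) = -0.759287
Denominator: -385.1 * -0.759287 = 292.4014
Numerator: 0.161 * 378.4 = 60.9224
RT60 = 60.9224 / 292.4014 = 0.208

0.208 s


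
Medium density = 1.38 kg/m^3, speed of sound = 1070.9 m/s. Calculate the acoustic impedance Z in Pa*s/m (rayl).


Given values:
  rho = 1.38 kg/m^3
  c = 1070.9 m/s
Formula: Z = rho * c
Z = 1.38 * 1070.9
Z = 1477.84

1477.84 rayl


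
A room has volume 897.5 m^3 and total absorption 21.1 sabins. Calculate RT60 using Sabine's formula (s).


Given values:
  V = 897.5 m^3
  A = 21.1 sabins
Formula: RT60 = 0.161 * V / A
Numerator: 0.161 * 897.5 = 144.4975
RT60 = 144.4975 / 21.1 = 6.848

6.848 s


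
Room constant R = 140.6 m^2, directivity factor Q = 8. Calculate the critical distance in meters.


Given values:
  R = 140.6 m^2, Q = 8
Formula: d_c = 0.141 * sqrt(Q * R)
Compute Q * R = 8 * 140.6 = 1124.8
Compute sqrt(1124.8) = 33.538
d_c = 0.141 * 33.538 = 4.729

4.729 m


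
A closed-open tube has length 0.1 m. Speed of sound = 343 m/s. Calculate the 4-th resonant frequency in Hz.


Given values:
  Tube type: closed-open, L = 0.1 m, c = 343 m/s, n = 4
Formula: f_n = (2n - 1) * c / (4 * L)
Compute 2n - 1 = 2*4 - 1 = 7
Compute 4 * L = 4 * 0.1 = 0.4
f = 7 * 343 / 0.4
f = 6002.5

6002.5 Hz


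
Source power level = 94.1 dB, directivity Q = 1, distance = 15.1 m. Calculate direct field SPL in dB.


Given values:
  Lw = 94.1 dB, Q = 1, r = 15.1 m
Formula: SPL = Lw + 10 * log10(Q / (4 * pi * r^2))
Compute 4 * pi * r^2 = 4 * pi * 15.1^2 = 2865.2582
Compute Q / denom = 1 / 2865.2582 = 0.00034901
Compute 10 * log10(0.00034901) = -34.5716
SPL = 94.1 + (-34.5716) = 59.53

59.53 dB


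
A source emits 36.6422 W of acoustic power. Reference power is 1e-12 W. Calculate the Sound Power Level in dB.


Given values:
  W = 36.6422 W
  W_ref = 1e-12 W
Formula: SWL = 10 * log10(W / W_ref)
Compute ratio: W / W_ref = 36642200000000
Compute log10: log10(36642200000000) = 13.563982
Multiply: SWL = 10 * 13.563982 = 135.64

135.64 dB


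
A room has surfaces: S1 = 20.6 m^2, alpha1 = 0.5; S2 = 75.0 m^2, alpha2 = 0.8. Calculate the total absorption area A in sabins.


Given surfaces:
  Surface 1: 20.6 * 0.5 = 10.3
  Surface 2: 75.0 * 0.8 = 60.0
Formula: A = sum(Si * alpha_i)
A = 10.3 + 60.0
A = 70.3

70.3 sabins


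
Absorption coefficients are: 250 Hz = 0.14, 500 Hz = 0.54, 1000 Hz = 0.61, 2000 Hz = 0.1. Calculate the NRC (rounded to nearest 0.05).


Given values:
  a_250 = 0.14, a_500 = 0.54
  a_1000 = 0.61, a_2000 = 0.1
Formula: NRC = (a250 + a500 + a1000 + a2000) / 4
Sum = 0.14 + 0.54 + 0.61 + 0.1 = 1.39
NRC = 1.39 / 4 = 0.3475
Rounded to nearest 0.05: 0.35

0.35


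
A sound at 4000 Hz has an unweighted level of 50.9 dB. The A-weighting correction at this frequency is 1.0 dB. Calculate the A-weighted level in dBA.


Given values:
  SPL = 50.9 dB
  A-weighting at 4000 Hz = 1.0 dB
Formula: L_A = SPL + A_weight
L_A = 50.9 + (1.0)
L_A = 51.9

51.9 dBA
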